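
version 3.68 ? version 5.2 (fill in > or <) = <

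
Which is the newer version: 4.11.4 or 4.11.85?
4.11.85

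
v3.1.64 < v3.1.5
False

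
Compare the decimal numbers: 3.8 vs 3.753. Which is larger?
3.8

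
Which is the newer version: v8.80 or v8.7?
v8.80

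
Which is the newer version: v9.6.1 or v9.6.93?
v9.6.93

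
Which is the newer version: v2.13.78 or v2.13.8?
v2.13.78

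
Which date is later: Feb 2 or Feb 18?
Feb 18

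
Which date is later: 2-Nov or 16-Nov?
16-Nov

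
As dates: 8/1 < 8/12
True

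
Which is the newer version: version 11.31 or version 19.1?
version 19.1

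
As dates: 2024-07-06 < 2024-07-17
True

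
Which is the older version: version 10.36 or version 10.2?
version 10.2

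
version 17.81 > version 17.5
True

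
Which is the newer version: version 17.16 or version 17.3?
version 17.16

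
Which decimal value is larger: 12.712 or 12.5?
12.712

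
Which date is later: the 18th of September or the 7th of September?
the 18th of September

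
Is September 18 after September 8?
Yes. Day 18 comes after day 8 in September — this is a date comparison, not a decimal one (the decimal 9.18 would be smaller than 9.8).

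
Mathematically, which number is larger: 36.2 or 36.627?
36.627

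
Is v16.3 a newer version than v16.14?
No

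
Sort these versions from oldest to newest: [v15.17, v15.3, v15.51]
[v15.3, v15.17, v15.51]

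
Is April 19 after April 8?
Yes. Day 19 comes after day 8 in April — this is a date comparison, not a decimal one (the decimal 4.19 would be smaller than 4.8).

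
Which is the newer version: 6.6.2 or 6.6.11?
6.6.11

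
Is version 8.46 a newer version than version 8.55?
No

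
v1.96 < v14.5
True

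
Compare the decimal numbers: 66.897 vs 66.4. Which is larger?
66.897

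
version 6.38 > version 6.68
False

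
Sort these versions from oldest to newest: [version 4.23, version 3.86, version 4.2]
[version 3.86, version 4.2, version 4.23]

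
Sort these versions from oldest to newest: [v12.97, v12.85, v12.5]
[v12.5, v12.85, v12.97]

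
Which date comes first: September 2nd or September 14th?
September 2nd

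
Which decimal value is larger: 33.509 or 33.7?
33.7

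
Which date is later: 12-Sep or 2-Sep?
12-Sep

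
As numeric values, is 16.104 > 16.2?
False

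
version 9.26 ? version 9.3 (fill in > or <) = >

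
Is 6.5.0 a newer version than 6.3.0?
Yes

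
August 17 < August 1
False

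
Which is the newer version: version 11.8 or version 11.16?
version 11.16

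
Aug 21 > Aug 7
True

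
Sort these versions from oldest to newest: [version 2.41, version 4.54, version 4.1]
[version 2.41, version 4.1, version 4.54]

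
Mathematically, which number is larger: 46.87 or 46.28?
46.87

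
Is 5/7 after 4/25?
Yes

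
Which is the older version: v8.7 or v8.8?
v8.7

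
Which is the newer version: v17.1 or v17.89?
v17.89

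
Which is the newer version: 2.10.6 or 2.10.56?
2.10.56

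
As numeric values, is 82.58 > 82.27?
True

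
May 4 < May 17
True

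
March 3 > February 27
True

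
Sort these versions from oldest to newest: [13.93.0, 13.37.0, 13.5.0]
[13.5.0, 13.37.0, 13.93.0]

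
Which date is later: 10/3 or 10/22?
10/22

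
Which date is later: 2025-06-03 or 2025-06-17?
2025-06-17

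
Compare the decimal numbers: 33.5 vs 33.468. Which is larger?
33.5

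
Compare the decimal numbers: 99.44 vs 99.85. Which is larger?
99.85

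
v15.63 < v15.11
False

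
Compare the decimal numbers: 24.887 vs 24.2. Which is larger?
24.887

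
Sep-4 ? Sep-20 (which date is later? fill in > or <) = <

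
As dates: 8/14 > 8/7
True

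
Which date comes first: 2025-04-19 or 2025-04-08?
2025-04-08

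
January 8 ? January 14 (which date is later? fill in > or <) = <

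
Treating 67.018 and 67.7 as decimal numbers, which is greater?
67.7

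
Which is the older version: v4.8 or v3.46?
v3.46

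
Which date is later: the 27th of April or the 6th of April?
the 27th of April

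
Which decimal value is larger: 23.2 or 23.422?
23.422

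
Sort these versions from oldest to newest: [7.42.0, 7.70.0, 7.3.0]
[7.3.0, 7.42.0, 7.70.0]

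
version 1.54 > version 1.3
True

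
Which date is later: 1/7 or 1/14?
1/14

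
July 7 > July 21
False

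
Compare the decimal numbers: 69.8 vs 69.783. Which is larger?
69.8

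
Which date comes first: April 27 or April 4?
April 4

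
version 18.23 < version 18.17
False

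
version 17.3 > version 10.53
True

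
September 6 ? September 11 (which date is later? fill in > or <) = <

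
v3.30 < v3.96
True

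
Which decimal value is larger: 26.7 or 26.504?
26.7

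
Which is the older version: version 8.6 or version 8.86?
version 8.6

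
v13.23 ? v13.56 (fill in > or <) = <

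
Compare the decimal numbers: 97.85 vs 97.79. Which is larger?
97.85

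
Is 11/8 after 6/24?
Yes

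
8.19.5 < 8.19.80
True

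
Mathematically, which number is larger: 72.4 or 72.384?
72.4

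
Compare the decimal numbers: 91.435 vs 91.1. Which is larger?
91.435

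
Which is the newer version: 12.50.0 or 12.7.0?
12.50.0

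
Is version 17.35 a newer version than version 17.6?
Yes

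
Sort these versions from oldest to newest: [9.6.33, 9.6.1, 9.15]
[9.6.1, 9.6.33, 9.15]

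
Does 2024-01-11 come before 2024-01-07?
No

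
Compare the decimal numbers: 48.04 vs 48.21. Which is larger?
48.21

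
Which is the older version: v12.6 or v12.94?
v12.6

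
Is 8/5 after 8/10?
No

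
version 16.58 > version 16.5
True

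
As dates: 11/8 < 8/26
False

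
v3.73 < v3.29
False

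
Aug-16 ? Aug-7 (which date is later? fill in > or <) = >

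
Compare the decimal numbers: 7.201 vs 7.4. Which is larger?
7.4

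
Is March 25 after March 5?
Yes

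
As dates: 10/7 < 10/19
True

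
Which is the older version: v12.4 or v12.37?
v12.4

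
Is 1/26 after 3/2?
No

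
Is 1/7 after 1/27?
No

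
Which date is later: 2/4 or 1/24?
2/4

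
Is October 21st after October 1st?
Yes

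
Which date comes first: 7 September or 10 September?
7 September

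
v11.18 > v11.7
True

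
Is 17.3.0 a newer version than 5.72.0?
Yes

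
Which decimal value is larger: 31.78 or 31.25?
31.78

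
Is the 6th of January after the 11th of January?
No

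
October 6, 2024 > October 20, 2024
False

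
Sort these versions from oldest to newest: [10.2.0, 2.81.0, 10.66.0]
[2.81.0, 10.2.0, 10.66.0]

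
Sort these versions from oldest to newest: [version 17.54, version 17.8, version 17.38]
[version 17.8, version 17.38, version 17.54]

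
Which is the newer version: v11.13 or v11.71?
v11.71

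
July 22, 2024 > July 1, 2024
True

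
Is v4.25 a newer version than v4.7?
Yes. Version numbers are compared segment by segment as integers, not as decimals: minor version 25 > 7, so v4.25 > v4.7 (even though the decimal 4.25 < 4.7).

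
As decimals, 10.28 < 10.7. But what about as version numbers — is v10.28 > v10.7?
True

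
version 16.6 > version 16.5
True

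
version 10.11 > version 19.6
False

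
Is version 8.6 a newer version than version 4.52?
Yes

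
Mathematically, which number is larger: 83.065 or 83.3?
83.3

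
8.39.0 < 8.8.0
False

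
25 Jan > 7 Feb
False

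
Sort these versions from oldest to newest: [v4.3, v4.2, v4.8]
[v4.2, v4.3, v4.8]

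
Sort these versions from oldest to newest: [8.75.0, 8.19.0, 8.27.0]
[8.19.0, 8.27.0, 8.75.0]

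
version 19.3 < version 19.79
True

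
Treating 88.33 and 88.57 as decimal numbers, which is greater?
88.57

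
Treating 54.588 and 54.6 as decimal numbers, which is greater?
54.6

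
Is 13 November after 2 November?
Yes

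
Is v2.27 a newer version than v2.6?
Yes. Version numbers are compared segment by segment as integers, not as decimals: minor version 27 > 6, so v2.27 > v2.6 (even though the decimal 2.27 < 2.6).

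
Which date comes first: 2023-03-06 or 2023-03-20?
2023-03-06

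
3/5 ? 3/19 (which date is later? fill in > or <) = <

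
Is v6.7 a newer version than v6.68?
No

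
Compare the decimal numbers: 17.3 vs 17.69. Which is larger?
17.69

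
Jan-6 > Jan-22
False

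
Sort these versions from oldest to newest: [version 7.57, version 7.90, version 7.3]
[version 7.3, version 7.57, version 7.90]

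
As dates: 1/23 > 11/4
False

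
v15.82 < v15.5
False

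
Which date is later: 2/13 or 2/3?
2/13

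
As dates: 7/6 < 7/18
True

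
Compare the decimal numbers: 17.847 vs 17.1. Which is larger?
17.847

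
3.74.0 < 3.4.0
False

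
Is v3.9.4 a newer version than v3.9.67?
No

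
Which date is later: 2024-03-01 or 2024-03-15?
2024-03-15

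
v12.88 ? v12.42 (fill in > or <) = >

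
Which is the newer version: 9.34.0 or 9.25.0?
9.34.0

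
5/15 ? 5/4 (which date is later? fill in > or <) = >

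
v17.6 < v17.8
True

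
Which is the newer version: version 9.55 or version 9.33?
version 9.55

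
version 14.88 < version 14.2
False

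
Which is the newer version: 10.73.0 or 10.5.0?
10.73.0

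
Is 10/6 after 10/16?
No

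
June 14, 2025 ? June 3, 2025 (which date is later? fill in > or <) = >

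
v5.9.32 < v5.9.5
False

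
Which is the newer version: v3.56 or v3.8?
v3.56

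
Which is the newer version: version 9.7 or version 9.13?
version 9.13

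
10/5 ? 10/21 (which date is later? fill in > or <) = <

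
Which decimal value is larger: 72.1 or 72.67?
72.67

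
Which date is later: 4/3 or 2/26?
4/3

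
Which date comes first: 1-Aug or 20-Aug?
1-Aug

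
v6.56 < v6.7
False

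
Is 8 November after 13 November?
No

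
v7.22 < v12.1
True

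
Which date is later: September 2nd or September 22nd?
September 22nd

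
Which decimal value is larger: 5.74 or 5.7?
5.74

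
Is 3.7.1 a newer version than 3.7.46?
No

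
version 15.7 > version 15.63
False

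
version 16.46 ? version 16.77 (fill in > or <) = <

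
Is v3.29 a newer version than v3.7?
Yes. Version numbers are compared segment by segment as integers, not as decimals: minor version 29 > 7, so v3.29 > v3.7 (even though the decimal 3.29 < 3.7).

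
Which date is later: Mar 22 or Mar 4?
Mar 22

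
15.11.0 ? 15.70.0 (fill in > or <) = <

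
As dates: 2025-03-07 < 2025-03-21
True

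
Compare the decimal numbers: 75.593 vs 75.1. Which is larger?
75.593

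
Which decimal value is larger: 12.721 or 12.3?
12.721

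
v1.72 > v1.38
True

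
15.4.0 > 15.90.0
False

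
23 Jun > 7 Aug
False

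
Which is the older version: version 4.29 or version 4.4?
version 4.4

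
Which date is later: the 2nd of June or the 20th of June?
the 20th of June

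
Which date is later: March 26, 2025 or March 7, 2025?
March 26, 2025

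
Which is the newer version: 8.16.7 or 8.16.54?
8.16.54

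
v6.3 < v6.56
True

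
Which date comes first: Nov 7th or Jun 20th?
Jun 20th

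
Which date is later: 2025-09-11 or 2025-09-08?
2025-09-11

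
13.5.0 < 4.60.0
False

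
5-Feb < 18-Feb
True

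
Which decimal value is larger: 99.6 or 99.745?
99.745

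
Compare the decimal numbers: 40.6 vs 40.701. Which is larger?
40.701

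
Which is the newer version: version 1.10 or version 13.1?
version 13.1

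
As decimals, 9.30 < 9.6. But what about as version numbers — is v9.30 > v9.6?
True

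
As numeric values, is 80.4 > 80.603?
False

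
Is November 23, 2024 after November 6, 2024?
Yes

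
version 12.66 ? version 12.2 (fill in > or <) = >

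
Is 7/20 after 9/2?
No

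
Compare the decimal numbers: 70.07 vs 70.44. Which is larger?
70.44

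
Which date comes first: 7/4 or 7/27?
7/4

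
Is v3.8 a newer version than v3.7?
Yes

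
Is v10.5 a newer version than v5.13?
Yes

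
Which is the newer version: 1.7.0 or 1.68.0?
1.68.0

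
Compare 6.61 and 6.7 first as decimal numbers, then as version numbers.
As decimals: 6.61 < 6.7. As versions: v6.61 > v6.7 (minor version 61 > 7).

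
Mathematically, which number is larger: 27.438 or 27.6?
27.6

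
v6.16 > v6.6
True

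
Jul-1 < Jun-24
False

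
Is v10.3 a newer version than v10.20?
No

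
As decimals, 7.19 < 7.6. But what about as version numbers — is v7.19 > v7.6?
True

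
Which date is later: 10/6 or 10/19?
10/19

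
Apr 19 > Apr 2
True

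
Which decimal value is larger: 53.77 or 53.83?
53.83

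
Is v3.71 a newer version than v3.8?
Yes. Version numbers are compared segment by segment as integers, not as decimals: minor version 71 > 8, so v3.71 > v3.8 (even though the decimal 3.71 < 3.8).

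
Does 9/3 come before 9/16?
Yes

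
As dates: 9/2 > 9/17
False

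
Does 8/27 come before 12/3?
Yes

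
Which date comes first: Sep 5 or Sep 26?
Sep 5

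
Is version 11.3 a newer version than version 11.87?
No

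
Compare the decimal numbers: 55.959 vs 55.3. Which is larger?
55.959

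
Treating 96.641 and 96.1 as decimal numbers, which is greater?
96.641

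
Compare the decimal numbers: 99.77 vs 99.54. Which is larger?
99.77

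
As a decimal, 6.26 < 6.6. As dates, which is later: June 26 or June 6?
June 26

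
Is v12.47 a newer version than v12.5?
Yes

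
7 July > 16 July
False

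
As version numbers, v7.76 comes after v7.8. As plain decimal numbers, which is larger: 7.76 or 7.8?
7.8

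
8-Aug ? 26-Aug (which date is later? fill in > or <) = <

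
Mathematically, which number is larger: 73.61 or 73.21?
73.61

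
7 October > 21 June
True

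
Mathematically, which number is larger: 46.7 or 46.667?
46.7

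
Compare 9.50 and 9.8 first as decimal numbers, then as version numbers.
As decimals: 9.50 < 9.8. As versions: v9.50 > v9.8 (minor version 50 > 8).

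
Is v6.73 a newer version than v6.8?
Yes. Version numbers are compared segment by segment as integers, not as decimals: minor version 73 > 8, so v6.73 > v6.8 (even though the decimal 6.73 < 6.8).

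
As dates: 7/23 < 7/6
False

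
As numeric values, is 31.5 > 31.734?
False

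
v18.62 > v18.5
True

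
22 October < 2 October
False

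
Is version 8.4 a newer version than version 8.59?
No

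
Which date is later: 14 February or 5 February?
14 February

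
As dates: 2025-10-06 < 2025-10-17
True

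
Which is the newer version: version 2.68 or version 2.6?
version 2.68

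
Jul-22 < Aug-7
True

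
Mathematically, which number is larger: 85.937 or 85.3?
85.937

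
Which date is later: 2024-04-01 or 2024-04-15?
2024-04-15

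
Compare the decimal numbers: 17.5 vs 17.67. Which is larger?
17.67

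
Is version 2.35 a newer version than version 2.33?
Yes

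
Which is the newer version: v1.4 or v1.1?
v1.4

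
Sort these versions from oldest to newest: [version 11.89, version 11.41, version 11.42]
[version 11.41, version 11.42, version 11.89]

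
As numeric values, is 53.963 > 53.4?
True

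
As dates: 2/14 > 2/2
True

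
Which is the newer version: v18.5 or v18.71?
v18.71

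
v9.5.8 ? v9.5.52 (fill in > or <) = <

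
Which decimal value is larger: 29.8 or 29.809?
29.809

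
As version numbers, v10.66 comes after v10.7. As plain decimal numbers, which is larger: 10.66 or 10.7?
10.7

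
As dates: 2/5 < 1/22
False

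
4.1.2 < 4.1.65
True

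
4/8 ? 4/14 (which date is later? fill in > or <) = <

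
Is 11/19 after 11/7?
Yes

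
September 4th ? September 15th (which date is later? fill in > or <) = <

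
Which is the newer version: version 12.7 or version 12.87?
version 12.87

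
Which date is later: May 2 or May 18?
May 18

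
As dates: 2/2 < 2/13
True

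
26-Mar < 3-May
True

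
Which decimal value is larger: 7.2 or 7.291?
7.291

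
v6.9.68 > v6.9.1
True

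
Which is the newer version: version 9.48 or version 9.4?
version 9.48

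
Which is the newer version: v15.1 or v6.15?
v15.1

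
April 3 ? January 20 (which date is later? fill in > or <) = >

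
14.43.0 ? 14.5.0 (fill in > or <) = >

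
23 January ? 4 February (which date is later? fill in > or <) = <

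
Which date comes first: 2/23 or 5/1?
2/23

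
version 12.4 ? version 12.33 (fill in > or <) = <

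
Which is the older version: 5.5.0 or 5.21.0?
5.5.0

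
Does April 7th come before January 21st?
No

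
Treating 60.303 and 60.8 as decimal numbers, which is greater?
60.8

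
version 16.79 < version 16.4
False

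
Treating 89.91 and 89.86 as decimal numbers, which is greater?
89.91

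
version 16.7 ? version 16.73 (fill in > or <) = <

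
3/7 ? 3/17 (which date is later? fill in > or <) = <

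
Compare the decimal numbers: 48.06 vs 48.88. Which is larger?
48.88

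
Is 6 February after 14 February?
No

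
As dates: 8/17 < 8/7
False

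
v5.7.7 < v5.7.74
True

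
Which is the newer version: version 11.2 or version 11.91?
version 11.91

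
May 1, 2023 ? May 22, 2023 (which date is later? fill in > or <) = <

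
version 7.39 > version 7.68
False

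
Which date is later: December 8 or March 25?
December 8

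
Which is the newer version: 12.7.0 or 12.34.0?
12.34.0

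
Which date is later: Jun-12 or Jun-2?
Jun-12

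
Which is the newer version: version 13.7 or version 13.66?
version 13.66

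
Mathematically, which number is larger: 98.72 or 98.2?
98.72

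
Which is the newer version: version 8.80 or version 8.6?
version 8.80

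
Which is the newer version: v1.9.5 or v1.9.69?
v1.9.69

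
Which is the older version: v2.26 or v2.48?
v2.26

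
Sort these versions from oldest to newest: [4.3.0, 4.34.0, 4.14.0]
[4.3.0, 4.14.0, 4.34.0]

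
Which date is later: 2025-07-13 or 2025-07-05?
2025-07-13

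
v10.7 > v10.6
True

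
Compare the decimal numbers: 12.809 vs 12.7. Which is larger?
12.809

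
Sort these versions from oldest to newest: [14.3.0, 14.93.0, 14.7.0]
[14.3.0, 14.7.0, 14.93.0]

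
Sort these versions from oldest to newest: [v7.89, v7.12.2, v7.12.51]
[v7.12.2, v7.12.51, v7.89]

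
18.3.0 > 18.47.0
False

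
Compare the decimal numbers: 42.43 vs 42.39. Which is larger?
42.43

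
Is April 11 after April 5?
Yes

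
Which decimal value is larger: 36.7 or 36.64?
36.7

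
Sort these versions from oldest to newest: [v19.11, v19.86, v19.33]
[v19.11, v19.33, v19.86]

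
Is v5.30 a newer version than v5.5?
Yes. Version numbers are compared segment by segment as integers, not as decimals: minor version 30 > 5, so v5.30 > v5.5 (even though the decimal 5.30 < 5.5).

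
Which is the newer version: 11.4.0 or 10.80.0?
11.4.0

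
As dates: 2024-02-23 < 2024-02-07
False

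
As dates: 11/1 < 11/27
True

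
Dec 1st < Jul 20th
False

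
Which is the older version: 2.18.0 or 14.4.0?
2.18.0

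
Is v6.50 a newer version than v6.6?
Yes. Version numbers are compared segment by segment as integers, not as decimals: minor version 50 > 6, so v6.50 > v6.6 (even though the decimal 6.50 < 6.6).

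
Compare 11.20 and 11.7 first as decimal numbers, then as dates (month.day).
As decimals: 11.20 < 11.7. As dates: 11/20 is later than 11/7 (day 20 > day 7).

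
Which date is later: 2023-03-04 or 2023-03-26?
2023-03-26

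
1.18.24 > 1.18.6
True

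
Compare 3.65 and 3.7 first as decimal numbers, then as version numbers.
As decimals: 3.65 < 3.7. As versions: v3.65 > v3.7 (minor version 65 > 7).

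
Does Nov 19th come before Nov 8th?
No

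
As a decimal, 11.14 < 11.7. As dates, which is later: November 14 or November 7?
November 14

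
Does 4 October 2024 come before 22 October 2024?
Yes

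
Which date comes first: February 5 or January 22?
January 22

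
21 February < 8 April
True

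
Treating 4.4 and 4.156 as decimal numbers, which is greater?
4.4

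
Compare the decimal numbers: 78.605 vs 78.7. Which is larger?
78.7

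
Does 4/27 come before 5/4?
Yes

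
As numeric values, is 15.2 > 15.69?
False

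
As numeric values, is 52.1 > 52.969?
False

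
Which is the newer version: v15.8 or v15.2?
v15.8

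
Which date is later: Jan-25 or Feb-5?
Feb-5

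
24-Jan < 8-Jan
False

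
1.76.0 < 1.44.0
False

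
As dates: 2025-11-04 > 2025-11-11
False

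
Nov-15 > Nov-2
True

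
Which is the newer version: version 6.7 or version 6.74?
version 6.74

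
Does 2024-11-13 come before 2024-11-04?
No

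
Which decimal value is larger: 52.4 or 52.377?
52.4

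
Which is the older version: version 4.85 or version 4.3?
version 4.3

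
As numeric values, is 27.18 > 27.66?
False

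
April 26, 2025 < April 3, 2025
False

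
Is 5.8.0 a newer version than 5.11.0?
No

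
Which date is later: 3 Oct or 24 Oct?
24 Oct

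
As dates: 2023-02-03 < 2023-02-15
True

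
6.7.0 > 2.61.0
True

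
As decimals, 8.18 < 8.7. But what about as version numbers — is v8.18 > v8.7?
True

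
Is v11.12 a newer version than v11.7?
Yes. Version numbers are compared segment by segment as integers, not as decimals: minor version 12 > 7, so v11.12 > v11.7 (even though the decimal 11.12 < 11.7).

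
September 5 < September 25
True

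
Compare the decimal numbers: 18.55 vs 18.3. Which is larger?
18.55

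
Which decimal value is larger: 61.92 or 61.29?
61.92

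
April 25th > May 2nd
False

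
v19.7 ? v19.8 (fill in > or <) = <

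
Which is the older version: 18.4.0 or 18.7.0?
18.4.0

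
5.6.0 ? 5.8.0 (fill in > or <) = <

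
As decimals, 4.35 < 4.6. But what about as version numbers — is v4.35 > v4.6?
True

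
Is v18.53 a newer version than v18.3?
Yes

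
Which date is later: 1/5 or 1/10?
1/10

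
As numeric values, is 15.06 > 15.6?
False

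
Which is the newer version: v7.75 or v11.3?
v11.3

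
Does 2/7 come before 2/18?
Yes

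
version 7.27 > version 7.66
False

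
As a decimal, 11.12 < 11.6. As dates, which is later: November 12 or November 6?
November 12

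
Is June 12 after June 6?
Yes. Day 12 comes after day 6 in June — this is a date comparison, not a decimal one (the decimal 6.12 would be smaller than 6.6).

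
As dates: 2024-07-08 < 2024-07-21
True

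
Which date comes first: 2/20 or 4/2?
2/20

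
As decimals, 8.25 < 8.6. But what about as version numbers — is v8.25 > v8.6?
True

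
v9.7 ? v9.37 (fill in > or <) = <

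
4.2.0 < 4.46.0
True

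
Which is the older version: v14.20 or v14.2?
v14.2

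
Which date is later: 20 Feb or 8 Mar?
8 Mar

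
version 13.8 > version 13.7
True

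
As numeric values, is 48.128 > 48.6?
False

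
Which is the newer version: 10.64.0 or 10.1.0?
10.64.0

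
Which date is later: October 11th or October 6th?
October 11th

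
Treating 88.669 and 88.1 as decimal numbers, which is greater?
88.669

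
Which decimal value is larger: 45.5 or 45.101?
45.5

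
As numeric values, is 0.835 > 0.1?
True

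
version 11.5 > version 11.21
False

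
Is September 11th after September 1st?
Yes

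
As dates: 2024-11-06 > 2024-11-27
False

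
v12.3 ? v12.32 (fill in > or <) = <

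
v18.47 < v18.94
True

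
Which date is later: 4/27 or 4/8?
4/27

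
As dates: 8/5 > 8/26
False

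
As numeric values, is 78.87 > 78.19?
True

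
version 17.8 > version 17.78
False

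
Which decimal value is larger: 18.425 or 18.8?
18.8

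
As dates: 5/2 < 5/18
True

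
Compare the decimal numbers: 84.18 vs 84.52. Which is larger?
84.52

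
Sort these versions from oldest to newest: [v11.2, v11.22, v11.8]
[v11.2, v11.8, v11.22]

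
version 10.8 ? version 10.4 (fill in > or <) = >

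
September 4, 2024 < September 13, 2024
True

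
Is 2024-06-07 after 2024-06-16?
No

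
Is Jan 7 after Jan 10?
No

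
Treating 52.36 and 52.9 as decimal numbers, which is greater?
52.9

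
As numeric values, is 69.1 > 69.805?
False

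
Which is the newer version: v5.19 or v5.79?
v5.79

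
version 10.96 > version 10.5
True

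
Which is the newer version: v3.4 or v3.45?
v3.45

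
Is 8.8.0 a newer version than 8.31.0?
No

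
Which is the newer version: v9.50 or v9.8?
v9.50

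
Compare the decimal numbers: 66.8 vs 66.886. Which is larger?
66.886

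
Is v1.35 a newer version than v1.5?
Yes. Version numbers are compared segment by segment as integers, not as decimals: minor version 35 > 5, so v1.35 > v1.5 (even though the decimal 1.35 < 1.5).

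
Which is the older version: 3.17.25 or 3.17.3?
3.17.3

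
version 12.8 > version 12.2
True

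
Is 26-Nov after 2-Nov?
Yes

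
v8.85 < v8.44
False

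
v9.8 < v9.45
True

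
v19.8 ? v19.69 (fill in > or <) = <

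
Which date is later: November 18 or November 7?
November 18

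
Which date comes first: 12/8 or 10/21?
10/21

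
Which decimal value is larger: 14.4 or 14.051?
14.4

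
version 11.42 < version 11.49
True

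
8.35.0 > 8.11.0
True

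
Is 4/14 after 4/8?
Yes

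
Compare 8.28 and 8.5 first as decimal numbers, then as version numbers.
As decimals: 8.28 < 8.5. As versions: v8.28 > v8.5 (minor version 28 > 5).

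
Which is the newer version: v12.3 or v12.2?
v12.3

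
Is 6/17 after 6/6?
Yes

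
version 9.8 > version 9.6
True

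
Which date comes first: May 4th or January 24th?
January 24th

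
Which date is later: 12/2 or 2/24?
12/2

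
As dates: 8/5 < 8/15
True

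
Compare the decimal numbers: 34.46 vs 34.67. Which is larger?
34.67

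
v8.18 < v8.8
False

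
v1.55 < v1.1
False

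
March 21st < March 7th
False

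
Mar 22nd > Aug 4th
False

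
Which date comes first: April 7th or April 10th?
April 7th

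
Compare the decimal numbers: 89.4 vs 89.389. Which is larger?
89.4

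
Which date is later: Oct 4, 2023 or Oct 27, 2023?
Oct 27, 2023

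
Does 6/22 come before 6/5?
No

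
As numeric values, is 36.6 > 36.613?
False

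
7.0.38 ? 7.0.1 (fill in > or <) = >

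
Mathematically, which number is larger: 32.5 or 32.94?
32.94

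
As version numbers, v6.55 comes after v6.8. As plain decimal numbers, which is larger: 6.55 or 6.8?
6.8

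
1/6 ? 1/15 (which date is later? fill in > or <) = <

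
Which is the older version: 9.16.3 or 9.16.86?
9.16.3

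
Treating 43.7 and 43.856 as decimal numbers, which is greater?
43.856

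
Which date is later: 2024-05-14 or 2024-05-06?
2024-05-14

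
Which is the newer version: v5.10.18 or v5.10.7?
v5.10.18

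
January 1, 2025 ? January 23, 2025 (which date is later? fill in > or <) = <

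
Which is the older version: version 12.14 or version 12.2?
version 12.2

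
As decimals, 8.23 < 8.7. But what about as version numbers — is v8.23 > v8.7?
True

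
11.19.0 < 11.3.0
False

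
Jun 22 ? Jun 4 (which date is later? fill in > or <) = >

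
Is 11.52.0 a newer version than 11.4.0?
Yes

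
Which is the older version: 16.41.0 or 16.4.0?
16.4.0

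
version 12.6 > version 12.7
False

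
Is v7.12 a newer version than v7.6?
Yes. Version numbers are compared segment by segment as integers, not as decimals: minor version 12 > 6, so v7.12 > v7.6 (even though the decimal 7.12 < 7.6).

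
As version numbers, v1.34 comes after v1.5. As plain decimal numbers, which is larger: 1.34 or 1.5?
1.5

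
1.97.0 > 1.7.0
True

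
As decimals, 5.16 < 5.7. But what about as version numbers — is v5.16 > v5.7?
True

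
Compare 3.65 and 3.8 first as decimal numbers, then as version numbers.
As decimals: 3.65 < 3.8. As versions: v3.65 > v3.8 (minor version 65 > 8).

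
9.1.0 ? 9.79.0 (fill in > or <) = <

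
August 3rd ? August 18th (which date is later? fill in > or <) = <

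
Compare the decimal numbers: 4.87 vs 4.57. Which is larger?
4.87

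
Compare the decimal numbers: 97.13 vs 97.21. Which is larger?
97.21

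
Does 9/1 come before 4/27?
No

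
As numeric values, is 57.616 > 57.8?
False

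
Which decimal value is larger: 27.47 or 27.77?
27.77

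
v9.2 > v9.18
False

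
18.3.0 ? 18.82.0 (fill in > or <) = <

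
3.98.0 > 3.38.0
True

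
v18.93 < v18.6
False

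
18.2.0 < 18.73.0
True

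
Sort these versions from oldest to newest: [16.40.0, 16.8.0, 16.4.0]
[16.4.0, 16.8.0, 16.40.0]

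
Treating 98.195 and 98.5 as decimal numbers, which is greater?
98.5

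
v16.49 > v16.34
True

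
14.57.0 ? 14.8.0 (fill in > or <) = >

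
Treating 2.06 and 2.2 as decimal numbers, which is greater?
2.2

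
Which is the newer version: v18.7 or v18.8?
v18.8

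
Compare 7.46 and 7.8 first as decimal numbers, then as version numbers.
As decimals: 7.46 < 7.8. As versions: v7.46 > v7.8 (minor version 46 > 8).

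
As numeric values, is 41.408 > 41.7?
False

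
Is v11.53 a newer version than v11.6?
Yes. Version numbers are compared segment by segment as integers, not as decimals: minor version 53 > 6, so v11.53 > v11.6 (even though the decimal 11.53 < 11.6).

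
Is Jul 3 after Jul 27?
No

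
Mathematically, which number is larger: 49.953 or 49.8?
49.953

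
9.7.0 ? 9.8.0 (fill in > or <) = <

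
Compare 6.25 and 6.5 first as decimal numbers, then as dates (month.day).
As decimals: 6.25 < 6.5. As dates: 6/25 is later than 6/5 (day 25 > day 5).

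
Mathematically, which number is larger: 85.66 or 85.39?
85.66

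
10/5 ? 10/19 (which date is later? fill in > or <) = <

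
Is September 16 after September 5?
Yes. Day 16 comes after day 5 in September — this is a date comparison, not a decimal one (the decimal 9.16 would be smaller than 9.5).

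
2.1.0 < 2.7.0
True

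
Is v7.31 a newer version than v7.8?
Yes. Version numbers are compared segment by segment as integers, not as decimals: minor version 31 > 8, so v7.31 > v7.8 (even though the decimal 7.31 < 7.8).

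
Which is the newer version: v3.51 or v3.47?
v3.51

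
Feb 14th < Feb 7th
False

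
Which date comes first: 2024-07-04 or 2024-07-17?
2024-07-04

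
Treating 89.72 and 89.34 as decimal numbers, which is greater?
89.72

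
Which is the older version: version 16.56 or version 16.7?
version 16.7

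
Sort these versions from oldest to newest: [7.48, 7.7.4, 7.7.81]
[7.7.4, 7.7.81, 7.48]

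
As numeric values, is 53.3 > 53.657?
False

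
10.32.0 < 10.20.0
False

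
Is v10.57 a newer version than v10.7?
Yes. Version numbers are compared segment by segment as integers, not as decimals: minor version 57 > 7, so v10.57 > v10.7 (even though the decimal 10.57 < 10.7).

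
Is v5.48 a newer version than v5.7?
Yes. Version numbers are compared segment by segment as integers, not as decimals: minor version 48 > 7, so v5.48 > v5.7 (even though the decimal 5.48 < 5.7).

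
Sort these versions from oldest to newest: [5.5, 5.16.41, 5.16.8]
[5.5, 5.16.8, 5.16.41]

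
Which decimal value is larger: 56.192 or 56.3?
56.3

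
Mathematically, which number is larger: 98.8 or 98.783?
98.8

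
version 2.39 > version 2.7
True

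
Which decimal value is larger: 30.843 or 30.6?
30.843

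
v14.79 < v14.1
False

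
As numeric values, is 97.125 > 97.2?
False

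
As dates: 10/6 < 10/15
True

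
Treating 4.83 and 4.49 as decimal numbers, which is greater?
4.83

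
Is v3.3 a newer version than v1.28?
Yes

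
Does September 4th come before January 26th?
No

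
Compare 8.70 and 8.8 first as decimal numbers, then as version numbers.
As decimals: 8.70 < 8.8. As versions: v8.70 > v8.8 (minor version 70 > 8).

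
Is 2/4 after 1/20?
Yes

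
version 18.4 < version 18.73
True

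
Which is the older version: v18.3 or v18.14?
v18.3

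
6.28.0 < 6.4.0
False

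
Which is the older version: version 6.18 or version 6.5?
version 6.5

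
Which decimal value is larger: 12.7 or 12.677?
12.7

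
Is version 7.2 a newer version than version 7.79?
No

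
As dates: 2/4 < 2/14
True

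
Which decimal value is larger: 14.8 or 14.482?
14.8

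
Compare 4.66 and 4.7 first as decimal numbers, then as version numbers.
As decimals: 4.66 < 4.7. As versions: v4.66 > v4.7 (minor version 66 > 7).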